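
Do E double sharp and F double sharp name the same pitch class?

Two spellings are enharmonically equivalent only if they share a pitch class.
Here E## → 6, F## → 7; 6 ≠ 7, so they are not.

No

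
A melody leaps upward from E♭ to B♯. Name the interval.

doubly augmented fifth

Counting letters E–F–G–A–B gives a fifth.
Eb→B# = 9 semitones, 2 wider than the perfect fifth (7), so doubly augmented.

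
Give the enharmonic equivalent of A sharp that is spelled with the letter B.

Bb

Plain B sits 1 semitone above A#, so on the letter B the same pitch needs a flat: Bb.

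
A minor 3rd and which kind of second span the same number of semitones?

A minor third spans 3 semitones.
A second spanning 3 semitones is augmented (the major second is 2).

augmented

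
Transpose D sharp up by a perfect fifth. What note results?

A fifth above D lands on the letter A.
A perfect fifth spans 7 semitones, so D# moves to pitch class 10. On the letter A that is A#.

A#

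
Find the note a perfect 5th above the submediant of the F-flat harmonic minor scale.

Abb

The submediant of Fb harmonic minor is Dbb.
A perfect fifth (7 semitones) above Dbb lands on the letter A, giving Abb.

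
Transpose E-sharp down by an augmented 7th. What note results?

E down a major seventh is F, so the target letter is F.
From E#, an augmented seventh is 12 semitones down: F.

F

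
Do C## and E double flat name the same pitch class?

Yes

C## = pitch class 2 and Ebb = pitch class 2 — the same pitch class, so they are enharmonic equivalents.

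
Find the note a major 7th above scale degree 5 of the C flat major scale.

F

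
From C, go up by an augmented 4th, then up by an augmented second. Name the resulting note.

An augmented fourth up from C is F# (letter F, 6 semitones up).
An augmented second up from F# is G## (letter G, 3 semitones up).

G##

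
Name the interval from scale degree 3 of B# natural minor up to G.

diminished fourth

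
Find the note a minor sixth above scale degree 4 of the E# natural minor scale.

F#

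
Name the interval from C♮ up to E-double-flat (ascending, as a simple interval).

The letter names run C→E, a span of 2 letter steps, so the interval is some kind of third.
C to Ebb is 2 semitones. A major third is 4, so 2 makes it diminished.

diminished third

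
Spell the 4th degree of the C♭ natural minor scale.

Degree 4 takes the letter 3 steps above C, which is F.
In natural minor, degree 4 sits 5 semitones above the tonic. Cb + 5 semitones is pitch class 4, spelled on F as Fb.

Fb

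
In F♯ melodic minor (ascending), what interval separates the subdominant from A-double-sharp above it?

The subdominant of F# melodic minor (ascending) is B.
B up to A##: letters B→A make it a seventh; 12 semitones makes it augmented.

augmented seventh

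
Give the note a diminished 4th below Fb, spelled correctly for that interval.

C

A fourth below F lands on the letter C.
A diminished fourth spans 4 semitones, so Fb moves to pitch class 0. On the letter C that is C.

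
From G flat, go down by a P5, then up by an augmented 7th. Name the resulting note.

B

A perfect fifth down from Gb is Cb (letter C, 7 semitones down).
An augmented seventh up from Cb is B (letter B, 12 semitones up).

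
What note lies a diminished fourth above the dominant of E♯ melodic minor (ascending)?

E

The dominant of E# melodic minor (ascending) is B#.
A diminished fourth (4 semitones) above B# lands on the letter E, giving E.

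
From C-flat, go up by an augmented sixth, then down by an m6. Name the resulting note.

C#

An augmented sixth up from Cb is A (letter A, 10 semitones up).
A minor sixth down from A is C# (letter C, 8 semitones down).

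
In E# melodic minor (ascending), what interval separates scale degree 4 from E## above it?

augmented fifth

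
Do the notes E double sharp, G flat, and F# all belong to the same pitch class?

E## is pitch class 6; Gb is pitch class 6; F# is pitch class 6.
All spellings map to pitch class 6, so they are enharmonically equivalent.

Yes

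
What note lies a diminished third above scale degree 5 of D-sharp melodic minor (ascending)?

Scale degree 5 of D# melodic minor (ascending) is A#.
A diminished third (2 semitones) above A# lands on the letter C, giving C.

C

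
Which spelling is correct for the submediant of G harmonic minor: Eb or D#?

Eb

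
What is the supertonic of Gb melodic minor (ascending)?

Ab

Degree 2 takes the letter 1 step above G, which is A.
In melodic minor (ascending), degree 2 sits 2 semitones above the tonic. Gb + 2 semitones is pitch class 8, spelled on A as Ab.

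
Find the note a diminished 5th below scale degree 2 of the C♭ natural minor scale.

G

Scale degree 2 of Cb natural minor is Db.
A diminished fifth (6 semitones) below Db lands on the letter G, giving G.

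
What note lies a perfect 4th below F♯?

A fourth below F lands on the letter C.
A perfect fourth spans 5 semitones, so F# moves to pitch class 1. On the letter C that is C#.

C#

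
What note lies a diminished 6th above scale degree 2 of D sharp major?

C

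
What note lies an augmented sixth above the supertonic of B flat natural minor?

A#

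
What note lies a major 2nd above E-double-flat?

E up a major second is F#, so the target letter is F.
From Ebb, a major second is 2 semitones up: Fb.

Fb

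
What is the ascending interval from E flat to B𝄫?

diminished fifth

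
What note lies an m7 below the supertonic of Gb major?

Bb

The supertonic of Gb major is Ab.
A minor seventh (10 semitones) below Ab lands on the letter B, giving Bb.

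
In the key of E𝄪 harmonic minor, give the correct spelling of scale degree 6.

Degree 6 takes the letter 5 steps above E, which is C.
In harmonic minor, degree 6 sits 8 semitones above the tonic. E## + 8 semitones is pitch class 2, spelled on C as C##.

C##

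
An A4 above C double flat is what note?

Fb

C up a perfect fourth is F, so the target letter is F.
From Cbb, an augmented fourth is 6 semitones up: Fb.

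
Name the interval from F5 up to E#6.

The letter names run F→E, a span of 6 letter steps, so the interval is some kind of seventh.
F to E# is 12 semitones. A major seventh is 11, so 12 makes it augmented.

augmented seventh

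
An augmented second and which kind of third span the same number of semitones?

minor

An augmented second spans 3 semitones.
A third spanning 3 semitones is minor (the major third is 4).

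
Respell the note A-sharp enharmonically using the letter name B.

Bb

Plain B sits 1 semitone above A#, so on the letter B the same pitch needs a flat: Bb.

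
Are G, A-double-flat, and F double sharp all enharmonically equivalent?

G = pitch class 7 and Abb = pitch class 7 and F## = pitch class 7 — the same pitch class, so they are enharmonic equivalents.

Yes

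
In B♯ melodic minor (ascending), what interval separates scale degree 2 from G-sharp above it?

diminished fifth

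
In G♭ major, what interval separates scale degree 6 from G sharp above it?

augmented third

Scale degree 6 of Gb major is Eb.
Eb up to G#: letters E→G make it a third; 5 semitones makes it augmented.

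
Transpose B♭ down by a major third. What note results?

Gb

A third below B lands on the letter G.
A major third spans 4 semitones, so Bb moves to pitch class 6. On the letter G that is Gb.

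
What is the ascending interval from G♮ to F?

minor seventh

The letter names run G→F, a span of 6 letter steps, so the interval is some kind of seventh.
G to F is 10 semitones. A major seventh is 11, so 10 makes it minor.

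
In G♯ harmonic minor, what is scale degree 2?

A#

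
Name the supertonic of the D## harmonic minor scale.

E##

Degree 2 takes the letter 1 step above D, which is E.
In harmonic minor, degree 2 sits 2 semitones above the tonic. D## + 2 semitones is pitch class 6, spelled on E as E##.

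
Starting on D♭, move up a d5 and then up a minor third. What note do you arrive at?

Cbb

A diminished fifth up from Db is Abb (letter A, 6 semitones up).
A minor third up from Abb is Cbb (letter C, 3 semitones up).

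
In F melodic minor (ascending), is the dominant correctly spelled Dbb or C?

C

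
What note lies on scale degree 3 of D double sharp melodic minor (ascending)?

Degree 3 takes the letter 2 steps above D, which is F.
In melodic minor (ascending), degree 3 sits 3 semitones above the tonic. D## + 3 semitones is pitch class 7, spelled on F as F##.

F##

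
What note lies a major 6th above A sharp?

F##

A sixth above A lands on the letter F.
A major sixth spans 9 semitones, so A# moves to pitch class 7. On the letter F that is F##.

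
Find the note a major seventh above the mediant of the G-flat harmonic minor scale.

The mediant of Gb harmonic minor is Bbb.
A major seventh (11 semitones) above Bbb lands on the letter A, giving Ab.

Ab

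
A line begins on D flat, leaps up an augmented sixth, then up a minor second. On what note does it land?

C

An augmented sixth up from Db is B (letter B, 10 semitones up).
A minor second up from B is C (letter C, 1 semitone up).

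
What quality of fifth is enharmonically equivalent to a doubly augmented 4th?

A doubly augmented fourth spans 7 semitones.
A fifth spanning 7 semitones is perfect (the perfect fifth is 7).

perfect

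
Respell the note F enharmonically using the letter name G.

Plain G sits 2 semitones above F, so on the letter G the same pitch needs a double flat: Gbb.

Gbb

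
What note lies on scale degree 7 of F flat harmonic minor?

Degree 7 takes the letter 6 steps above F, which is E.
In harmonic minor, degree 7 sits 11 semitones above the tonic. Fb + 11 semitones is pitch class 3, spelled on E as Eb.

Eb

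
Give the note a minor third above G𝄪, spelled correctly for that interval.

B#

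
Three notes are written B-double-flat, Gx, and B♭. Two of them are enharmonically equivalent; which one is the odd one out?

Bb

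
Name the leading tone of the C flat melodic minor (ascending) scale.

Degree 7 takes the letter 6 steps above C, which is B.
In melodic minor (ascending), degree 7 sits 11 semitones above the tonic. Cb + 11 semitones is pitch class 10, spelled on B as Bb.

Bb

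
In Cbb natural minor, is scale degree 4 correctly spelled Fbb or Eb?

Fbb

Each scale degree takes a distinct letter name. Degree 4 of a scale on C must use the letter F.
Fbb and Eb are enharmonically the same pitch, but only Fbb uses the letter F, so it is the correct spelling here.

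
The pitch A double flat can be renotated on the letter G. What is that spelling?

G

Abb is pitch class 7. The letter G alone is pitch class 7.
Pitch class 7 on G needs no accidental: G.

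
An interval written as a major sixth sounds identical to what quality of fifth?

doubly augmented

A major sixth spans 9 semitones.
A fifth spanning 9 semitones is doubly augmented (the perfect fifth is 7).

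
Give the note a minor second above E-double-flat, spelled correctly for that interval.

E up a major second is F#, so the target letter is F.
From Ebb, a minor second is 1 semitone up: Fbb.

Fbb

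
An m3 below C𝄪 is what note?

A##

A third below C lands on the letter A.
A minor third spans 3 semitones, so C## moves to pitch class 11. On the letter A that is A##.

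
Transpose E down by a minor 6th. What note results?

A sixth below E lands on the letter G.
A minor sixth spans 8 semitones, so E moves to pitch class 8. On the letter G that is G#.

G#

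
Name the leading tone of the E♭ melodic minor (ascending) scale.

The Eb melodic minor (ascending) scale runs Eb F Gb Ab Bb C D.
Degree 7 is D.

D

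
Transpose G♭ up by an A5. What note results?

A fifth above G lands on the letter D.
An augmented fifth spans 8 semitones, so Gb moves to pitch class 2. On the letter D that is D.

D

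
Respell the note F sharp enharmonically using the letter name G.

Gb

F# is pitch class 6. The letter G alone is pitch class 7.
To reach pitch class 6 from G requires an offset of -1 semitone, i.e. flat: Gb.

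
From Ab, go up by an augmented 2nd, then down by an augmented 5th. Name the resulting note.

Eb

An augmented second up from Ab is B (letter B, 3 semitones up).
An augmented fifth down from B is Eb (letter E, 8 semitones down).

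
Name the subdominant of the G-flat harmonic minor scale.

Degree 4 takes the letter 3 steps above G, which is C.
In harmonic minor, degree 4 sits 5 semitones above the tonic. Gb + 5 semitones is pitch class 11, spelled on C as Cb.

Cb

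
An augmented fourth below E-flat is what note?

Bbb

E down a perfect fourth is B, so the target letter is B.
From Eb, an augmented fourth is 6 semitones down: Bbb.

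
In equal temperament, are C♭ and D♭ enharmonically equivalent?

Cb is pitch class 11; Db is pitch class 1.
The pitch classes differ (11 vs. 1), so they are not enharmonic equivalents.

No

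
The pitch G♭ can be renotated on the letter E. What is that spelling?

E##

Plain E sits 2 semitones below Gb, so on the letter E the same pitch needs a double sharp: E##.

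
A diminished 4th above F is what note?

Bbb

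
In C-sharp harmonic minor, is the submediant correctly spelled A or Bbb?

A

Each scale degree takes a distinct letter name. Degree 6 of a scale on C must use the letter A.
A and Bbb are enharmonically the same pitch, but only A uses the letter A, so it is the correct spelling here.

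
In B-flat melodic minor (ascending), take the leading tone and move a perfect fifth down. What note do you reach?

The leading tone of Bb melodic minor (ascending) is A.
A perfect fifth (7 semitones) below A lands on the letter D, giving D.

D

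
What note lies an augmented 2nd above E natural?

A second above E lands on the letter F.
An augmented second spans 3 semitones, so E moves to pitch class 7. On the letter F that is F##.

F##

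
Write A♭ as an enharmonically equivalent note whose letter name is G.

Plain G sits 1 semitone below Ab, so on the letter G the same pitch needs a sharp: G#.

G#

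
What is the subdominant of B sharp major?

E#

Degree 4 takes the letter 3 steps above B, which is E.
In major, degree 4 sits 5 semitones above the tonic. B# + 5 semitones is pitch class 5, spelled on E as E#.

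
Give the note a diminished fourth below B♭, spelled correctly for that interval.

F#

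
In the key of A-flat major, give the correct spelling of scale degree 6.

F

Degree 6 takes the letter 5 steps above A, which is F.
In major, degree 6 sits 9 semitones above the tonic. Ab + 9 semitones is pitch class 5, spelled on F as F.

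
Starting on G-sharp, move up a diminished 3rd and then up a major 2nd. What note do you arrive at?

A diminished third up from G# is Bb (letter B, 2 semitones up).
A major second up from Bb is C (letter C, 2 semitones up).

C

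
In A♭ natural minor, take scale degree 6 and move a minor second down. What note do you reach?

Scale degree 6 of Ab natural minor is Fb.
A minor second (1 semitone) below Fb lands on the letter E, giving Eb.

Eb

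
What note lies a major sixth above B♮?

G#

B up a major sixth is G#, so the target letter is G.
From B, a major sixth is 9 semitones up: G#.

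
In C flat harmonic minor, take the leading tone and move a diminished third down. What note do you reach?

The leading tone of Cb harmonic minor is Bb.
A diminished third (2 semitones) below Bb lands on the letter G, giving G#.

G#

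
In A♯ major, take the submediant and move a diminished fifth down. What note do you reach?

The submediant of A# major is F##.
A diminished fifth (6 semitones) below F## lands on the letter B, giving B##.

B##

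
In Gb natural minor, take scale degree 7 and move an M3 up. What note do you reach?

Ab

Scale degree 7 of Gb natural minor is Fb.
A major third (4 semitones) above Fb lands on the letter A, giving Ab.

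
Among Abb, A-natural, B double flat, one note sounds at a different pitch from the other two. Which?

In 12-tone equal temperament, enharmonic equivalents share a pitch class. Abb is pitch class 7; A is pitch class 9; Bbb is pitch class 9.
A and Bbb share pitch class 9, while Abb is pitch class 7.

Abb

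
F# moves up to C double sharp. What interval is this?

Counting letters F–G–A–B–C gives a fifth.
F#→C## = 8 semitones, 1 wider than the perfect fifth (7), so augmented.

augmented fifth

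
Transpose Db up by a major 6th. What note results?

Bb

D up a major sixth is B, so the target letter is B.
From Db, a major sixth is 9 semitones up: Bb.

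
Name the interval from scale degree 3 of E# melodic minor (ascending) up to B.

minor third

Scale degree 3 of E# melodic minor (ascending) is G#.
G# up to B: letters G→B make it a third; 3 semitones makes it minor.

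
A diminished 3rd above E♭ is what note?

Gbb

E up a major third is G#, so the target letter is G.
From Eb, a diminished third is 2 semitones up: Gbb.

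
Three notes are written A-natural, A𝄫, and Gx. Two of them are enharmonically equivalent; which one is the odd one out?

In 12-tone equal temperament, enharmonic equivalents share a pitch class. A is pitch class 9; Abb is pitch class 7; G## is pitch class 9.
A and G## share pitch class 9, while Abb is pitch class 7.

Abb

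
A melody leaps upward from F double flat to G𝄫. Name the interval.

Counting letters F–G gives a second.
Fbb→Gbb = 2 semitones, exactly the major second.

major second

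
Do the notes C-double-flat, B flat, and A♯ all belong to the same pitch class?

Cbb = pitch class 10 and Bb = pitch class 10 and A# = pitch class 10 — the same pitch class, so they are enharmonic equivalents.

Yes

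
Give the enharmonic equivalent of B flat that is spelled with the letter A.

A#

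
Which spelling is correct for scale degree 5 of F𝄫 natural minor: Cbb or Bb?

Cbb

Each scale degree takes a distinct letter name. Degree 5 of a scale on F must use the letter C.
Cbb and Bb are enharmonically the same pitch, but only Cbb uses the letter C, so it is the correct spelling here.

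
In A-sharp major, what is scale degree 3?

The A# major scale runs A# B# C## D# E# F## G##.
Degree 3 is C##.

C##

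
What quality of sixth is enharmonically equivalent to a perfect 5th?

A perfect fifth spans 7 semitones.
A sixth spanning 7 semitones is diminished (the major sixth is 9).

diminished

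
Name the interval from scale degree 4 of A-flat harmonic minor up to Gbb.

diminished fourth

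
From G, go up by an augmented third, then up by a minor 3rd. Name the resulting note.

D#

An augmented third up from G is B# (letter B, 5 semitones up).
A minor third up from B# is D# (letter D, 3 semitones up).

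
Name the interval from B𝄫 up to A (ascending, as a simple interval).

augmented seventh

Counting letters B–C–D–E–F–G–A gives a seventh.
Bbb→A = 12 semitones, 1 wider than the major seventh (11), so augmented.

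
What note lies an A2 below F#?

F down a major second is Eb, so the target letter is E.
From F#, an augmented second is 3 semitones down: Eb.

Eb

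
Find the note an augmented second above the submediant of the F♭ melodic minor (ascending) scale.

The submediant of Fb melodic minor (ascending) is Db.
An augmented second (3 semitones) above Db lands on the letter E, giving E.

E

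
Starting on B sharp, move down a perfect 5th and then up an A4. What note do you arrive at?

A perfect fifth down from B# is E# (letter E, 7 semitones down).
An augmented fourth up from E# is A## (letter A, 6 semitones up).

A##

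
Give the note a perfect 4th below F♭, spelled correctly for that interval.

F down a perfect fourth is C, so the target letter is C.
From Fb, a perfect fourth is 5 semitones down: Cb.

Cb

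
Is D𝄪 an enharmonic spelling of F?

D## is pitch class 4; F is pitch class 5.
The pitch classes differ (4 vs. 5), so they are not enharmonic equivalents.

No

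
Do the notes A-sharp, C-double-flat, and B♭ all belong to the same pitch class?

Yes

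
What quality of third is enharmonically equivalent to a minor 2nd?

A minor second spans 1 semitone.
A third spanning 1 semitone is doubly diminished (the major third is 4).

doubly diminished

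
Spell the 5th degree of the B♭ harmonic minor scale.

The Bb harmonic minor scale runs Bb C Db Eb F Gb A.
Degree 5 is F.

F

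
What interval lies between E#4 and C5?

Counting letters E–F–G–A–B–C gives a sixth.
E#→C = 7 semitones, 2 narrower than the major sixth (9), so diminished.

diminished sixth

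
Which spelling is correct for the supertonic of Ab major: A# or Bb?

Bb

Each scale degree takes a distinct letter name. Degree 2 of a scale on A must use the letter B.
Bb and A# are enharmonically the same pitch, but only Bb uses the letter B, so it is the correct spelling here.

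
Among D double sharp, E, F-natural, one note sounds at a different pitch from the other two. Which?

F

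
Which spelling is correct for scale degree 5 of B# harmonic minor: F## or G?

Each scale degree takes a distinct letter name. Degree 5 of a scale on B must use the letter F.
F## and G are enharmonically the same pitch, but only F## uses the letter F, so it is the correct spelling here.

F##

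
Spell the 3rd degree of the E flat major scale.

G

The Eb major scale runs Eb F G Ab Bb C D.
Degree 3 is G.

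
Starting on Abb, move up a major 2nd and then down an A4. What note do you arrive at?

Fbb

A major second up from Abb is Bbb (letter B, 2 semitones up).
An augmented fourth down from Bbb is Fbb (letter F, 6 semitones down).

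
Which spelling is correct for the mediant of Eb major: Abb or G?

G

Each scale degree takes a distinct letter name. Degree 3 of a scale on E must use the letter G.
G and Abb are enharmonically the same pitch, but only G uses the letter G, so it is the correct spelling here.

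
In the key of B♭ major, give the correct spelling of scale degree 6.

Degree 6 takes the letter 5 steps above B, which is G.
In major, degree 6 sits 9 semitones above the tonic. Bb + 9 semitones is pitch class 7, spelled on G as G.

G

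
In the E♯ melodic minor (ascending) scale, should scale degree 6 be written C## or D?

C##

Each scale degree takes a distinct letter name. Degree 6 of a scale on E must use the letter C.
C## and D are enharmonically the same pitch, but only C## uses the letter C, so it is the correct spelling here.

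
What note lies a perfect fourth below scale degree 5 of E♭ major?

F

Scale degree 5 of Eb major is Bb.
A perfect fourth (5 semitones) below Bb lands on the letter F, giving F.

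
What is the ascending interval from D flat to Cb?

Counting letters D–E–F–G–A–B–C gives a seventh.
Db→Cb = 10 semitones, 1 narrower than the major seventh (11), so minor.

minor seventh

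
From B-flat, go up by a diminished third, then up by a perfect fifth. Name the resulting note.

Abb

A diminished third up from Bb is Dbb (letter D, 2 semitones up).
A perfect fifth up from Dbb is Abb (letter A, 7 semitones up).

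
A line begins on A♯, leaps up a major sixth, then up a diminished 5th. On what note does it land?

A major sixth up from A# is F## (letter F, 9 semitones up).
A diminished fifth up from F## is C# (letter C, 6 semitones up).

C#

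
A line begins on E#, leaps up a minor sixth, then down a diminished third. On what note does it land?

A##

A minor sixth up from E# is C# (letter C, 8 semitones up).
A diminished third down from C# is A## (letter A, 2 semitones down).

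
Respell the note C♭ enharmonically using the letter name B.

Plain B sits at the same pitch as Cb, so on the letter B the same pitch needs a natural: B.

B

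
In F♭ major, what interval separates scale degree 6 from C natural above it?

major seventh

Scale degree 6 of Fb major is Db.
Db up to C: letters D→C make it a seventh; 11 semitones makes it major.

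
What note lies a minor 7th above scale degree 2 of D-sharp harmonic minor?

D#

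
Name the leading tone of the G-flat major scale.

Degree 7 takes the letter 6 steps above G, which is F.
In major, degree 7 sits 11 semitones above the tonic. Gb + 11 semitones is pitch class 5, spelled on F as F.

F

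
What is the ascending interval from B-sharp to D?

Counting letters B–C–D gives a third.
B#→D = 2 semitones, 2 narrower than the major third (4), so diminished.

diminished third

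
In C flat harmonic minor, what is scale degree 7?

Degree 7 takes the letter 6 steps above C, which is B.
In harmonic minor, degree 7 sits 11 semitones above the tonic. Cb + 11 semitones is pitch class 10, spelled on B as Bb.

Bb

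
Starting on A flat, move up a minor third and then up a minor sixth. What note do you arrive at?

Abb

A minor third up from Ab is Cb (letter C, 3 semitones up).
A minor sixth up from Cb is Abb (letter A, 8 semitones up).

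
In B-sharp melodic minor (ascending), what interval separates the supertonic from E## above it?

The supertonic of B# melodic minor (ascending) is C##.
C## up to E##: letters C→E make it a third; 4 semitones makes it major.

major third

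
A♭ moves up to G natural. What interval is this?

major seventh

The letter names run A→G, a span of 6 letter steps, so the interval is some kind of seventh.
Ab to G is 11 semitones. A major seventh is 11, so 11 makes it major.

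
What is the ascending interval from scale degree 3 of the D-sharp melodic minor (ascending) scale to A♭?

diminished third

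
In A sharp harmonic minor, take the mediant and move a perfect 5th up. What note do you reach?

The mediant of A# harmonic minor is C#.
A perfect fifth (7 semitones) above C# lands on the letter G, giving G#.

G#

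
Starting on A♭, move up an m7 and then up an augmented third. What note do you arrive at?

A minor seventh up from Ab is Gb (letter G, 10 semitones up).
An augmented third up from Gb is B (letter B, 5 semitones up).

B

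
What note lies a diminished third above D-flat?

Fbb

A third above D lands on the letter F.
A diminished third spans 2 semitones, so Db moves to pitch class 3. On the letter F that is Fbb.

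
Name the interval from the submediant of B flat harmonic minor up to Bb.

The submediant of Bb harmonic minor is Gb.
Gb up to Bb: letters G→B make it a third; 4 semitones makes it major.

major third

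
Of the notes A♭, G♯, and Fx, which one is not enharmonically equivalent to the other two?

In 12-tone equal temperament, enharmonic equivalents share a pitch class. Ab is pitch class 8; G# is pitch class 8; F## is pitch class 7.
Ab and G# share pitch class 8, while F## is pitch class 7.

F##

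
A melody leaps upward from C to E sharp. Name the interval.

augmented third

The letter names run C→E, a span of 2 letter steps, so the interval is some kind of third.
C to E# is 5 semitones. A major third is 4, so 5 makes it augmented.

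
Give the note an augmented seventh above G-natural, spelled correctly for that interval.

G up a major seventh is F#, so the target letter is F.
From G, an augmented seventh is 12 semitones up: F##.

F##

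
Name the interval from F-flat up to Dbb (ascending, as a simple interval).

The letter names run F→D, a span of 5 letter steps, so the interval is some kind of sixth.
Fb to Dbb is 8 semitones. A major sixth is 9, so 8 makes it minor.

minor sixth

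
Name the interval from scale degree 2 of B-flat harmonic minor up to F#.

augmented fourth

Scale degree 2 of Bb harmonic minor is C.
C up to F#: letters C→F make it a fourth; 6 semitones makes it augmented.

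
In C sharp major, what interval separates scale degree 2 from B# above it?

major sixth

Scale degree 2 of C# major is D#.
D# up to B#: letters D→B make it a sixth; 9 semitones makes it major.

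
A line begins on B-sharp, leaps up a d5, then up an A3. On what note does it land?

A diminished fifth up from B# is F# (letter F, 6 semitones up).
An augmented third up from F# is A## (letter A, 5 semitones up).

A##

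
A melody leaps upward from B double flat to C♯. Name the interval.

doubly augmented second

Counting letters B–C gives a second.
Bbb→C# = 4 semitones, 2 wider than the major second (2), so doubly augmented.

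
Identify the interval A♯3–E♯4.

Counting letters A–B–C–D–E gives a fifth.
A#→E# = 7 semitones, exactly the perfect fifth.

perfect fifth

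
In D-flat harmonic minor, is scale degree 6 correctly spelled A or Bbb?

Each scale degree takes a distinct letter name. Degree 6 of a scale on D must use the letter B.
Bbb and A are enharmonically the same pitch, but only Bbb uses the letter B, so it is the correct spelling here.

Bbb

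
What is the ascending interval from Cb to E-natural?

augmented third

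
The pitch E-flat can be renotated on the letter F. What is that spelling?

Fbb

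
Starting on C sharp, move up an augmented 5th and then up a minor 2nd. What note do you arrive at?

An augmented fifth up from C# is G## (letter G, 8 semitones up).
A minor second up from G## is A# (letter A, 1 semitone up).

A#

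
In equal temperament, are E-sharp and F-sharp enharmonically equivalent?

No

Two spellings are enharmonically equivalent only if they share a pitch class.
Here E# → 5, F# → 6; 5 ≠ 6, so they are not.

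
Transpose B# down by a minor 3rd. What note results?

B down a major third is G, so the target letter is G.
From B#, a minor third is 3 semitones down: G##.

G##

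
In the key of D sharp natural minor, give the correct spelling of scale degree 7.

The D# natural minor scale runs D# E# F# G# A# B C#.
Degree 7 is C#.

C#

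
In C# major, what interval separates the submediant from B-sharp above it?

major second

The submediant of C# major is A#.
A# up to B#: letters A→B make it a second; 2 semitones makes it major.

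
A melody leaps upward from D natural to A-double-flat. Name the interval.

doubly diminished fifth

Counting letters D–E–F–G–A gives a fifth.
D→Abb = 5 semitones, 2 narrower than the perfect fifth (7), so doubly diminished.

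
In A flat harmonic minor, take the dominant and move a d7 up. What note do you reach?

Dbb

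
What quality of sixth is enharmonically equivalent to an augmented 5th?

An augmented fifth spans 8 semitones.
A sixth spanning 8 semitones is minor (the major sixth is 9).

minor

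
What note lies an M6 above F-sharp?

D#

F up a major sixth is D, so the target letter is D.
From F#, a major sixth is 9 semitones up: D#.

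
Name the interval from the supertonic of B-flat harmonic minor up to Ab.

minor sixth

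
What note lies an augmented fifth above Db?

A fifth above D lands on the letter A.
An augmented fifth spans 8 semitones, so Db moves to pitch class 9. On the letter A that is A.

A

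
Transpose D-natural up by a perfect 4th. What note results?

A fourth above D lands on the letter G.
A perfect fourth spans 5 semitones, so D moves to pitch class 7. On the letter G that is G.

G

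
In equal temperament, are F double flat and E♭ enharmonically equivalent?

Fbb = pitch class 3 and Eb = pitch class 3 — the same pitch class, so they are enharmonic equivalents.

Yes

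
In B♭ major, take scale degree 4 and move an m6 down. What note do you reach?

G

Scale degree 4 of Bb major is Eb.
A minor sixth (8 semitones) below Eb lands on the letter G, giving G.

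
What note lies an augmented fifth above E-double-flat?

A fifth above E lands on the letter B.
An augmented fifth spans 8 semitones, so Ebb moves to pitch class 10. On the letter B that is Bb.

Bb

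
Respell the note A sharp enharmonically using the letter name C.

A# is pitch class 10. The letter C alone is pitch class 0.
To reach pitch class 10 from C requires an offset of -2 semitones, i.e. double flat: Cbb.

Cbb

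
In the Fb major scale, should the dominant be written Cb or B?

Each scale degree takes a distinct letter name. Degree 5 of a scale on F must use the letter C.
Cb and B are enharmonically the same pitch, but only Cb uses the letter C, so it is the correct spelling here.

Cb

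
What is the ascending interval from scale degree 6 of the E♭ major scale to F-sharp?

augmented fourth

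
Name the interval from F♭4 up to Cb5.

perfect fifth

Counting letters F–G–A–B–C gives a fifth.
Fb→Cb = 7 semitones, exactly the perfect fifth.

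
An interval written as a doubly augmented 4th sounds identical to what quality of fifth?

perfect

A doubly augmented fourth spans 7 semitones.
A fifth spanning 7 semitones is perfect (the perfect fifth is 7).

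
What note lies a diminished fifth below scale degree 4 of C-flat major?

Bb

Scale degree 4 of Cb major is Fb.
A diminished fifth (6 semitones) below Fb lands on the letter B, giving Bb.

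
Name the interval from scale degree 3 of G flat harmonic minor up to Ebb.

perfect fourth

Scale degree 3 of Gb harmonic minor is Bbb.
Bbb up to Ebb: letters B→E make it a fourth; 5 semitones makes it perfect.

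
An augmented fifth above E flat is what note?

B

A fifth above E lands on the letter B.
An augmented fifth spans 8 semitones, so Eb moves to pitch class 11. On the letter B that is B.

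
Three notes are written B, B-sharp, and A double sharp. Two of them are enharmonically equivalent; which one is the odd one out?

B#

In 12-tone equal temperament, enharmonic equivalents share a pitch class. B is pitch class 11; B# is pitch class 0; A## is pitch class 11.
B and A## share pitch class 11, while B# is pitch class 0.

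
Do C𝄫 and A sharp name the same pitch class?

Cbb = pitch class 10 and A# = pitch class 10 — the same pitch class, so they are enharmonic equivalents.

Yes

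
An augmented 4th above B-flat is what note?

E

B up a perfect fourth is E, so the target letter is E.
From Bb, an augmented fourth is 6 semitones up: E.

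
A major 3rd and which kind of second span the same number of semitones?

A major third spans 4 semitones.
A second spanning 4 semitones is doubly augmented (the major second is 2).

doubly augmented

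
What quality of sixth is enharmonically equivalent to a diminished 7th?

major

A diminished seventh spans 9 semitones.
A sixth spanning 9 semitones is major (the major sixth is 9).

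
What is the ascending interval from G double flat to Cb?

augmented fourth

The letter names run G→C, a span of 3 letter steps, so the interval is some kind of fourth.
Gbb to Cb is 6 semitones. A perfect fourth is 5, so 6 makes it augmented.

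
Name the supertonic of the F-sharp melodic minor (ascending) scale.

G#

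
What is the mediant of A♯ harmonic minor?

The A# harmonic minor scale runs A# B# C# D# E# F# G##.
Degree 3 is C#.

C#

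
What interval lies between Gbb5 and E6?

doubly augmented sixth

Counting letters G–A–B–C–D–E gives a sixth.
Gbb→E = 11 semitones, 2 wider than the major sixth (9), so doubly augmented.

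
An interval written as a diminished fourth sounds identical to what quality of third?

A diminished fourth spans 4 semitones.
A third spanning 4 semitones is major (the major third is 4).

major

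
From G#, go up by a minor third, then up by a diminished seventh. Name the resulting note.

Ab

A minor third up from G# is B (letter B, 3 semitones up).
A diminished seventh up from B is Ab (letter A, 9 semitones up).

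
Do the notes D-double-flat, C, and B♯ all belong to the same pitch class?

Yes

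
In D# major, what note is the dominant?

Degree 5 takes the letter 4 steps above D, which is A.
In major, degree 5 sits 7 semitones above the tonic. D# + 7 semitones is pitch class 10, spelled on A as A#.

A#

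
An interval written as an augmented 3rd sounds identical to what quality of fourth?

An augmented third spans 5 semitones.
A fourth spanning 5 semitones is perfect (the perfect fourth is 5).

perfect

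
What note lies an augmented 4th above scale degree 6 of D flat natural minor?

Eb

Scale degree 6 of Db natural minor is Bbb.
An augmented fourth (6 semitones) above Bbb lands on the letter E, giving Eb.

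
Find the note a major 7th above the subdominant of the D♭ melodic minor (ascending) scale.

The subdominant of Db melodic minor (ascending) is Gb.
A major seventh (11 semitones) above Gb lands on the letter F, giving F.

F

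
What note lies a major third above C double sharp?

A third above C lands on the letter E.
A major third spans 4 semitones, so C## moves to pitch class 6. On the letter E that is E##.

E##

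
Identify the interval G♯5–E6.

minor sixth

The letter names run G→E, a span of 5 letter steps, so the interval is some kind of sixth.
G# to E is 8 semitones. A major sixth is 9, so 8 makes it minor.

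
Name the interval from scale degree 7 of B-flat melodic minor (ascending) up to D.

perfect fourth

Scale degree 7 of Bb melodic minor (ascending) is A.
A up to D: letters A→D make it a fourth; 5 semitones makes it perfect.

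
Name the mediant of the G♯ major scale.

B#

Degree 3 takes the letter 2 steps above G, which is B.
In major, degree 3 sits 4 semitones above the tonic. G# + 4 semitones is pitch class 0, spelled on B as B#.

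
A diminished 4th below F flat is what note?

C

A fourth below F lands on the letter C.
A diminished fourth spans 4 semitones, so Fb moves to pitch class 0. On the letter C that is C.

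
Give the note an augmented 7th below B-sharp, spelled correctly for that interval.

B down a major seventh is C, so the target letter is C.
From B#, an augmented seventh is 12 semitones down: C.

C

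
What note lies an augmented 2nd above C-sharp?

A second above C lands on the letter D.
An augmented second spans 3 semitones, so C# moves to pitch class 4. On the letter D that is D##.

D##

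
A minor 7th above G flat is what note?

G up a major seventh is F#, so the target letter is F.
From Gb, a minor seventh is 10 semitones up: Fb.

Fb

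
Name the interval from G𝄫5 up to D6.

doubly augmented fifth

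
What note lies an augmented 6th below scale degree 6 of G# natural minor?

Gb

Scale degree 6 of G# natural minor is E.
An augmented sixth (10 semitones) below E lands on the letter G, giving Gb.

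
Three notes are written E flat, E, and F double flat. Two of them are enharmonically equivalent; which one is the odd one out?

In 12-tone equal temperament, enharmonic equivalents share a pitch class. Eb is pitch class 3; E is pitch class 4; Fbb is pitch class 3.
Eb and Fbb share pitch class 3, while E is pitch class 4.

E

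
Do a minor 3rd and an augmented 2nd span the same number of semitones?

Yes

A minor third spans 3 semitones; an augmented second spans 3.
They are enharmonically equivalent.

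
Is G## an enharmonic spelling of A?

Yes

G## is pitch class 9; A is pitch class 9.
All spellings map to pitch class 9, so they are enharmonically equivalent.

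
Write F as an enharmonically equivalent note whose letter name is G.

F is pitch class 5. The letter G alone is pitch class 7.
To reach pitch class 5 from G requires an offset of -2 semitones, i.e. double flat: Gbb.

Gbb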